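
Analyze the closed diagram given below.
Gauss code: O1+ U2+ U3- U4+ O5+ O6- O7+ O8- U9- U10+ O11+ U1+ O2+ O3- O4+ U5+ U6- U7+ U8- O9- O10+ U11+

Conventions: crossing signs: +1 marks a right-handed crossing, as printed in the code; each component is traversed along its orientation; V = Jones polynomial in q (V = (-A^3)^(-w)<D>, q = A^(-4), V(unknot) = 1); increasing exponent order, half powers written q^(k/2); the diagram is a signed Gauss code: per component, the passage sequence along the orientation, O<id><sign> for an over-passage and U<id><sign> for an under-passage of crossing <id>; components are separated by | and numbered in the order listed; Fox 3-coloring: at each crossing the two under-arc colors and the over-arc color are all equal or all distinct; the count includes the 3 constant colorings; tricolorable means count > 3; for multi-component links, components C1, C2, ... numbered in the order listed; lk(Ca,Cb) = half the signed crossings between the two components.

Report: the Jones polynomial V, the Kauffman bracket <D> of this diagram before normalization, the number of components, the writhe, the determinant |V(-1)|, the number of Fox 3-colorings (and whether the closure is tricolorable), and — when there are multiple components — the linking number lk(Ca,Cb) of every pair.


Jones polynomial: V(q) = q + q^3 - q^4
<D> = A^-7 - A^-3 - A^5; writhe +3
components 1, writhe +3 (11 crossings)
3-colorings: 9 of 3^11, det 3 — tricolorable
note: |V(-1)| = 3: so tricolorable, since 3 divides 3


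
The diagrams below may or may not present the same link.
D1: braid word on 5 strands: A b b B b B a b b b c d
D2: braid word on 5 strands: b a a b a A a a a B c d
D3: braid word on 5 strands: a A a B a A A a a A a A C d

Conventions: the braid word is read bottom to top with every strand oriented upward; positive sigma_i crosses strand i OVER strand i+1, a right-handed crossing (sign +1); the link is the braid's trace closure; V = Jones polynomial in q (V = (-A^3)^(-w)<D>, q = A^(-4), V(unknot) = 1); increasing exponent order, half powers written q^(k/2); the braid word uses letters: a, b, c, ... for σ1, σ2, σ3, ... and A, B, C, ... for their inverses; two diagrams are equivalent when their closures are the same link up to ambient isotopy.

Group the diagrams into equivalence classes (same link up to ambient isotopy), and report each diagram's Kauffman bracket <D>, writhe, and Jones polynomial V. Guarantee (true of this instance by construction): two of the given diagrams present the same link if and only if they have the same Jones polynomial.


grouping into links: {D1} | {D2} | {D3}
V(D1) = q + q^3 - q^4  (w +6, c 12, <D> = -A^2 + A^6 + A^14)
V(D2) = q^2 + q^4 - q^5 + q^6 - q^7  (w +8, c 12, <D> = -A^-4 + 1 - A^4 + A^8 + A^16)
V(D3) = 1  [14 crossings, <D> = 1, w = 0]
why: comparing 3 Jones polynomials yields 3 groups


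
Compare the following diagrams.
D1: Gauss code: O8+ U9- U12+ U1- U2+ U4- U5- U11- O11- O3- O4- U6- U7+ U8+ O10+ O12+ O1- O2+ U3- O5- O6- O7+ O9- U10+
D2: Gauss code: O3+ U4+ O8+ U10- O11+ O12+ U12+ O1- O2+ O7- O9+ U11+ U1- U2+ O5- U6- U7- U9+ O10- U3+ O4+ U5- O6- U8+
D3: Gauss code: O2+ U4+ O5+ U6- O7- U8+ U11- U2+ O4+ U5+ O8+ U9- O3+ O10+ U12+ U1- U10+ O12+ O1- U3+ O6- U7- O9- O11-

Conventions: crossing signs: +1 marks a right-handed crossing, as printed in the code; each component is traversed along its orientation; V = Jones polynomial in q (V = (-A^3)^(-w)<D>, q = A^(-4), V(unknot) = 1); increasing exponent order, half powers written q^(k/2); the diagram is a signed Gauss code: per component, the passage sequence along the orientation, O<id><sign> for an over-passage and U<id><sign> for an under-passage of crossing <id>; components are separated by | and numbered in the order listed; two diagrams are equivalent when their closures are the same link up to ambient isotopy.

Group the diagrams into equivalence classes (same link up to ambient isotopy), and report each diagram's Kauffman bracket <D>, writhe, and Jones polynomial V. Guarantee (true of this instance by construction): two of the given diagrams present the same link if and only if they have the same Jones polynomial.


classes: {D1} | {D2, D3}
V(D1) = q^-2 - q^-1 + 1 - q + q^2  [12 crossings, <D> = A^-14 - A^-10 + A^-6 - A^-2 + A^2, w = -2]
D2 (bracket -A^-6 + 2A^-2 - 2A^2 + 3A^6 - 2A^10 + 2A^14 - A^18; 12 crossings at w = +2): V = -q^-3 + 2q^-2 - 2q^-1 + 3 - 2q + 2q^2 - q^3
V(D3) = -q^-3 + 2q^-2 - 2q^-1 + 3 - 2q + 2q^2 - q^3  (w +2, c 12, <D> = -A^-6 + 2A^-2 - 2A^2 + 3A^6 - 2A^10 + 2A^14 - A^18)
insight: 2 values of V(q) split the 3 diagrams


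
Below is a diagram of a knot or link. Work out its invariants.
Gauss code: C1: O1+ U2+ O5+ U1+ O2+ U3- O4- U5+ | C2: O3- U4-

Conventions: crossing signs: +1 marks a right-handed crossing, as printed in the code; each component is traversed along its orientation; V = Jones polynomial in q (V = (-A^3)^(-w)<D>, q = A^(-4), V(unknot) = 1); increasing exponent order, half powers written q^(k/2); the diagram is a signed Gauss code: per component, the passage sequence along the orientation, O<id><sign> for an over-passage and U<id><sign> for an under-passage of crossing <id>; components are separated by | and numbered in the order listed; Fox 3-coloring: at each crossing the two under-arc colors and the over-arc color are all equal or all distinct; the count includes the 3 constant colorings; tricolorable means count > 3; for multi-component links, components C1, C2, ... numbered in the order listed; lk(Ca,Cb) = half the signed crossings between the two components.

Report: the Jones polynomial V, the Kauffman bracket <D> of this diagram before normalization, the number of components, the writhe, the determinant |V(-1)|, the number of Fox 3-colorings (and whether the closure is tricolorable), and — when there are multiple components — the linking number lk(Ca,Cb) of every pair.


V(q) = -q^(-3/2) - 2q^(1/2) + q^(3/2) - q^(5/2) + q^(7/2)
bracket: -A^-11 + A^-7 - A^-3 + 2A + A^9, w = +1
2 components, writhe +1, over 5 crossings
lk(C1,C2) = -1
det 6, colorings 9 of 3^5 — tricolorable
observation: det 6 = |V(-1)|; divisible by 3, so tricolorable


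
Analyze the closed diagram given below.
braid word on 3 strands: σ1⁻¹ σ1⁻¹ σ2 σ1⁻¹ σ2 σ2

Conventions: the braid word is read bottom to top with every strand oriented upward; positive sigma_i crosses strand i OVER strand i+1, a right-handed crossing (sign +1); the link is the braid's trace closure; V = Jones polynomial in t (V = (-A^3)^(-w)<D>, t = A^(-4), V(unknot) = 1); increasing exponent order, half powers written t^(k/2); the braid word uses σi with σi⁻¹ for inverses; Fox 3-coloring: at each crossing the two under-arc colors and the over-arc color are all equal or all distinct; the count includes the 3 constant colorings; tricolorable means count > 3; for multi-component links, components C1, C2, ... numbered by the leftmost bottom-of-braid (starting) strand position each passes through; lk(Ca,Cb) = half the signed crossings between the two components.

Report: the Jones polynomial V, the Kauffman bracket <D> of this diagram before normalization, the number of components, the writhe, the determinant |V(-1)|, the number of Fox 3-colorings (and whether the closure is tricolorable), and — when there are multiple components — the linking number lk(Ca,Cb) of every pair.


V(t) = -t^-3 + 2t^-2 - 2t^-1 + 3 - 2t + 2t^2 - t^3
bracket: -A^-12 + 2A^-8 - 2A^-4 + 3 - 2A^4 + 2A^8 - A^12, w = 0
1 component, writhe 0, over 6 crossings
det 13, colorings 3 of 3^6 — not tricolorable
observation: the span of V is 6, forcing >= 6 crossings in any diagram


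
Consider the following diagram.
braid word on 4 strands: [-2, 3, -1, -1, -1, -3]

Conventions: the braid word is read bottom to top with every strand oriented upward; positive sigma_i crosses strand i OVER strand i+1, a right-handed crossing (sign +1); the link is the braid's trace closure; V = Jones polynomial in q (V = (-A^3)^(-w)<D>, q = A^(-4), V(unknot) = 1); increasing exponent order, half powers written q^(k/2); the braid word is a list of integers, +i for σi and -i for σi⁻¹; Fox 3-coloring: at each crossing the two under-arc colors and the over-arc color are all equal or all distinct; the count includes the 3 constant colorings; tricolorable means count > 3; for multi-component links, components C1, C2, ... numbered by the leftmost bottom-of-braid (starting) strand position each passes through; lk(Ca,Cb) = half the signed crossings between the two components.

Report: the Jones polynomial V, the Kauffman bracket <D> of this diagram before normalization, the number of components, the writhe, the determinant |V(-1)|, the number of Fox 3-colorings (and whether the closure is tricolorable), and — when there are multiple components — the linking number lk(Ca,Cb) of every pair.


V(q) = q^(-9/2) - q^(-5/2) - q^(-3/2) - q^(-1/2)
bracket: -A^-10 - A^-6 - A^-2 + A^6, w = -4
2 components, writhe -4, over 6 crossings
lk(C1,C2) = 0
det 0, colorings 27 of 3^6 — tricolorable
observation: span 4 respects span(V) <= c + mu - 1 = 7 for this 2-component diagram


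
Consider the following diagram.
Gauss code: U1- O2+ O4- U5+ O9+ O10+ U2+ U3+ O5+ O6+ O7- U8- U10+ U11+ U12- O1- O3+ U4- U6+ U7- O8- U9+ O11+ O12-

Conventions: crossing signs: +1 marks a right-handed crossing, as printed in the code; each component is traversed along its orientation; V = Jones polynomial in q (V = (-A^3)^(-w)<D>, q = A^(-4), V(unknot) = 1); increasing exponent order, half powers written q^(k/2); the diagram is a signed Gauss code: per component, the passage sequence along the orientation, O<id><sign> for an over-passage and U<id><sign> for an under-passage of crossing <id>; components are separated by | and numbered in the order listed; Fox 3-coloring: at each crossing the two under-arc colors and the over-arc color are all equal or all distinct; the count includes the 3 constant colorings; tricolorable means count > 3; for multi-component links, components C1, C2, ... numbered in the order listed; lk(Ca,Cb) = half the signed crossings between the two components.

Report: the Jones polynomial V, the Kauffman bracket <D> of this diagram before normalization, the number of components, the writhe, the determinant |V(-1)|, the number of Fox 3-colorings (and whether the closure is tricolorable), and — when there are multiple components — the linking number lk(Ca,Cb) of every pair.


V = -q^-1 + 2 - q + 2q^2 - q^3 + q^4 - q^5
<D> = -A^-14 + A^-10 - A^-6 + 2A^-2 - A^2 + 2A^6 - A^10 (w = +2)
1 component over 12 crossings, w = +2
9 Fox colorings among 3^12, |V(-1)| = 9: tricolorable
why: V spans 6 powers of q: at least 6 crossings in any diagram


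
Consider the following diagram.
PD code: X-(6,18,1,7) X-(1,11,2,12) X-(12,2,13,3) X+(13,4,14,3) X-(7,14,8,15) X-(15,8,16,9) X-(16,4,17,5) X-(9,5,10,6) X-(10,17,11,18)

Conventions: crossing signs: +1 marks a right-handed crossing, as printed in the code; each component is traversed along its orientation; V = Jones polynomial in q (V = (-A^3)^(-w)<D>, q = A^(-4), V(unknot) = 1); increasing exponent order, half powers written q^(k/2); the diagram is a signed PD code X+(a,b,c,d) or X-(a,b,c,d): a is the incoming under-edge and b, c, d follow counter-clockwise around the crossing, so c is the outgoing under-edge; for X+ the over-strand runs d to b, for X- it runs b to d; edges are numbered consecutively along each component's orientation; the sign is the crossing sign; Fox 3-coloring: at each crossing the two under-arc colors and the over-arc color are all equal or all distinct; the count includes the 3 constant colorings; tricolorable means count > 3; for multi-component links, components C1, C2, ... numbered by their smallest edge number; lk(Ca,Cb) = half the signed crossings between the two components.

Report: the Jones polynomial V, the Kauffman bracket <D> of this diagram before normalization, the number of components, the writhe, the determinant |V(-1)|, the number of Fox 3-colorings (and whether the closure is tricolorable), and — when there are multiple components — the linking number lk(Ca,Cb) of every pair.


V(q) = q^(-15/2) - q^(-13/2) - q^(-9/2) - q^(-5/2)
bracket: A^-11 + A^-3 + A^5 - A^9, w = -7
2 components, writhe -7, over 9 crossings
lk(C1,C2) = -2
det 4, colorings 3 of 3^9 — not tricolorable
observation: det 4 = |V(-1)|; not divisible by 3, so not tricolorable


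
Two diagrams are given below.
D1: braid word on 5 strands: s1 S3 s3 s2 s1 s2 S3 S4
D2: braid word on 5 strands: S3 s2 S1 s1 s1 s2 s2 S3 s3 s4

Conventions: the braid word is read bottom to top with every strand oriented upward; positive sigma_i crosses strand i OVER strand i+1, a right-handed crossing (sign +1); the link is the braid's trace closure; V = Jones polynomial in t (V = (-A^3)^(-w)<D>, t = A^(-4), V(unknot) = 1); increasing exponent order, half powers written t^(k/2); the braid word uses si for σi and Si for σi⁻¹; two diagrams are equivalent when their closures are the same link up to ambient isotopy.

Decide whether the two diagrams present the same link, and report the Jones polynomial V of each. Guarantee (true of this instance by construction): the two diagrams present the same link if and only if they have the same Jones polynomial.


equivalent: yes
D1 (bracket -A^-10 + A^-6 + A^2; 8 crossings at w = +2): V = t + t^3 - t^4
V(D2) = t + t^3 - t^4  [10 crossings, <D> = -A^-4 + 1 + A^8, w = +4]
observation: D2 (10 crossings) and D1 (8) are Markov-related braid presentations


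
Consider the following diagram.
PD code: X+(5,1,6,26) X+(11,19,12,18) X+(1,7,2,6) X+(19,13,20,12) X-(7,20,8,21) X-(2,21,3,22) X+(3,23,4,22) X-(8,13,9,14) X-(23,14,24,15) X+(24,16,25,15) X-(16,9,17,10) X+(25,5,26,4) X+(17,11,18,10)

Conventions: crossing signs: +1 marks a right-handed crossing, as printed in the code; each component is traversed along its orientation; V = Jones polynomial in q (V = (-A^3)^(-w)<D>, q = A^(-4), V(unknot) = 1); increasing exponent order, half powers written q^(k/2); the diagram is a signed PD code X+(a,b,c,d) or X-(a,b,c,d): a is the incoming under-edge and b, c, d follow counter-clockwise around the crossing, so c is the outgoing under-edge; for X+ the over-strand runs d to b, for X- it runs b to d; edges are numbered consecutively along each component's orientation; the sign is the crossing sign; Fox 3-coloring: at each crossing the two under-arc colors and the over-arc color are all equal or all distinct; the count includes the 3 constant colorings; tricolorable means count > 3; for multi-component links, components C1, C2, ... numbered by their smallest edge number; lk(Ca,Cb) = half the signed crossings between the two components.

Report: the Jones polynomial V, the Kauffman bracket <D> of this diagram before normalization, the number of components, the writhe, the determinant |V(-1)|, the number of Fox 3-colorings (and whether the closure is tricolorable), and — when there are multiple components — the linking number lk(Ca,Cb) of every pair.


V(q) = q + q^3 - q^4
bracket: A^-7 - A^-3 - A^5, w = +3
1 component, writhe +3, over 13 crossings
det 3, colorings 9 of 3^13 — tricolorable
observation: the span of V is 3, forcing >= 3 crossings in any diagram


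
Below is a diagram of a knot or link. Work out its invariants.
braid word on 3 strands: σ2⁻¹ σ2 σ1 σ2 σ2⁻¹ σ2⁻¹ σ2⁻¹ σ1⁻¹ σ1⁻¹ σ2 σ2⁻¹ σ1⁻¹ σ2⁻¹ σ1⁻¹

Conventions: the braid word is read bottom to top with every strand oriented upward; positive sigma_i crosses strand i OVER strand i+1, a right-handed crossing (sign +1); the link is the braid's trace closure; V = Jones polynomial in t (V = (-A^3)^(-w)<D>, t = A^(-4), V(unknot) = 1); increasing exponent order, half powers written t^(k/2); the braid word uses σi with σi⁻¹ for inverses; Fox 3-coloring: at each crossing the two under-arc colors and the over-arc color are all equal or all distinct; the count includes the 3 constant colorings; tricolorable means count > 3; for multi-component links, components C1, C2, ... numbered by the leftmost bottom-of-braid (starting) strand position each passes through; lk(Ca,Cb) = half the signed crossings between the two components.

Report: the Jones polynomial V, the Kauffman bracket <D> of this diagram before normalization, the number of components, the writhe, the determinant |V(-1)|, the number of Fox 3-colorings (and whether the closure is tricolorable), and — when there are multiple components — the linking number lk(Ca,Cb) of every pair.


V(t) = t^-8 - 2t^-7 + t^-6 - 2t^-5 + 2t^-4 + t^-2
bracket: A^-10 + 2A^-2 - 2A^2 + A^6 - 2A^10 + A^14, w = -6
1 component, writhe -6, over 14 crossings
det 9, colorings 27 of 3^14 — tricolorable
observation: the word shrinks to σ1 σ2⁻¹ σ2⁻¹ σ1⁻¹ σ1⁻¹ σ1⁻¹ σ2⁻¹ σ1⁻¹ after cancelling


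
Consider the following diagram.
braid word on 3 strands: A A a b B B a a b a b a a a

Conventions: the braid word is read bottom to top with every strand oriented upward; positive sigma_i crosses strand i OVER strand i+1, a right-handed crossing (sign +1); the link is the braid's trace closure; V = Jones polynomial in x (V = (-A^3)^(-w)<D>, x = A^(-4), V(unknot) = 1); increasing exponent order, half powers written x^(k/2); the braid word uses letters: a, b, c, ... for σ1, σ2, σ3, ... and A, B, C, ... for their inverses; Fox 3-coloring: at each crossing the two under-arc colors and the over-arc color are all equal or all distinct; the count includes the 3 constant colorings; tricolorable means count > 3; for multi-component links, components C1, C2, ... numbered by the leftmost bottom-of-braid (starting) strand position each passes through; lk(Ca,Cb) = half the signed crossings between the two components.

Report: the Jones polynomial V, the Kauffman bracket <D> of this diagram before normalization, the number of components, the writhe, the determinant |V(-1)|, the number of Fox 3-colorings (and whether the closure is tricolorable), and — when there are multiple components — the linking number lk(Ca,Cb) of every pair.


V = x^2 + 2x^4 - 2x^5 + x^6 - 2x^7 + x^8
<D> = A^-14 - 2A^-10 + A^-6 - 2A^-2 + 2A^2 + A^10 (w = +6)
1 component over 14 crossings, w = +6
27 Fox colorings among 3^14, |V(-1)| = 9: tricolorable
why: inverse pairs cancel, leaving σ1⁻¹ σ2⁻¹ σ1 σ1 σ2 σ1 σ2 σ1 σ1 σ1


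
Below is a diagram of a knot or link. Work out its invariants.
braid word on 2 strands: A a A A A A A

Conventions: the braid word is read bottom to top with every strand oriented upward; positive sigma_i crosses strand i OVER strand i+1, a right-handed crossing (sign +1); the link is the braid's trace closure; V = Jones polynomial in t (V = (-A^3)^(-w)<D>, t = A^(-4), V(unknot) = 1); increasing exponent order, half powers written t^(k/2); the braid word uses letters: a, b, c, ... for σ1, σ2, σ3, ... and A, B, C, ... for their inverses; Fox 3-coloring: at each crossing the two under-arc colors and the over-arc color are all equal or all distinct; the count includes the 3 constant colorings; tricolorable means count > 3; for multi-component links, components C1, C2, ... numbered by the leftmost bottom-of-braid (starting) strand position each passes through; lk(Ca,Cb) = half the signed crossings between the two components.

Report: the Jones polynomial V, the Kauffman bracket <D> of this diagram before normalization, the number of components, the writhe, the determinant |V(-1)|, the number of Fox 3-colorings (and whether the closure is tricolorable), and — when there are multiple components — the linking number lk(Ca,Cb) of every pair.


V(t) = -t^-7 + t^-6 - t^-5 + t^-4 + t^-2
bracket: -A^-7 - A + A^5 - A^9 + A^13, w = -5
1 component, writhe -5, over 7 crossings
det 5, colorings 3 of 3^7 — not tricolorable
observation: one generator, power 5: the (2,5) torus pattern


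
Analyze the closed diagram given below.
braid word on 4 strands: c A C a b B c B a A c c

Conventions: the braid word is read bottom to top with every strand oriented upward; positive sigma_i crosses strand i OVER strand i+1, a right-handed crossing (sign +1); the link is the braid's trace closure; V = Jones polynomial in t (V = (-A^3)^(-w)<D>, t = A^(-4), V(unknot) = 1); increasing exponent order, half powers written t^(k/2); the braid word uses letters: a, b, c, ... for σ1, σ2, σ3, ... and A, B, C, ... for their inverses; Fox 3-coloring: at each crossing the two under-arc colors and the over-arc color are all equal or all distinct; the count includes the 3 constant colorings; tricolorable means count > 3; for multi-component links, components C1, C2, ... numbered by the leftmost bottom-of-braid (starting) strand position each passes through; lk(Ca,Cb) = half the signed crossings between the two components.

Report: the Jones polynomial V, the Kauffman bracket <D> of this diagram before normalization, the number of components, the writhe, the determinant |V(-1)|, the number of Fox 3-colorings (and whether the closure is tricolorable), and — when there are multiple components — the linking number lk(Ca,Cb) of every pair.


V = -t^(1/2) - t^(3/2) - t^(5/2) + t^(9/2)
<D> = A^-12 - A^-4 - 1 - A^4 (w = +2)
2 components over 12 crossings, w = +2
lk(C1,C2): 0
27 Fox colorings among 3^12, |V(-1)| = 0: tricolorable
why: |V(-1)| = 0: so tricolorable, since 3 divides 0


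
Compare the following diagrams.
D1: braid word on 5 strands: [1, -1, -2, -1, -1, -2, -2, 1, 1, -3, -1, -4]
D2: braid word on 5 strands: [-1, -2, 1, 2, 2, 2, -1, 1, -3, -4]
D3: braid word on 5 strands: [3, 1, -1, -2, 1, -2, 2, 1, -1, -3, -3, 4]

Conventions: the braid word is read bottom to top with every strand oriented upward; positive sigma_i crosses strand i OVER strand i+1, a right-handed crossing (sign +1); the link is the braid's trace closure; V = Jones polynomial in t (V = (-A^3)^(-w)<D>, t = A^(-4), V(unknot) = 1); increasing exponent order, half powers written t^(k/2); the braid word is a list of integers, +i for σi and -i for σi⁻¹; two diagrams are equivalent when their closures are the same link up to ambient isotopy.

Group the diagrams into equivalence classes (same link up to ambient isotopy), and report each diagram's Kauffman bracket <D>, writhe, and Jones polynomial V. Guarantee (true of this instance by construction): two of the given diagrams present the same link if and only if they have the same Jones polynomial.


equivalence classes: {D1} | {D2} | {D3}
D1 (bracket A^-14 - A^-10 + 2A^-6 - A^-2 + A^2 - A^6; 12 crossings at w = -6): V = -t^-6 + t^-5 - t^-4 + 2t^-3 - t^-2 + t^-1
D2 (bracket -A^-16 + A^-12 + A^-4; 10 crossings at w = 0): V = t + t^3 - t^4
V(D3) = 1  (w 0, c 12, <D> = 1)
observation: V(t) takes 3 values over 3 diagrams, fixing the grouping


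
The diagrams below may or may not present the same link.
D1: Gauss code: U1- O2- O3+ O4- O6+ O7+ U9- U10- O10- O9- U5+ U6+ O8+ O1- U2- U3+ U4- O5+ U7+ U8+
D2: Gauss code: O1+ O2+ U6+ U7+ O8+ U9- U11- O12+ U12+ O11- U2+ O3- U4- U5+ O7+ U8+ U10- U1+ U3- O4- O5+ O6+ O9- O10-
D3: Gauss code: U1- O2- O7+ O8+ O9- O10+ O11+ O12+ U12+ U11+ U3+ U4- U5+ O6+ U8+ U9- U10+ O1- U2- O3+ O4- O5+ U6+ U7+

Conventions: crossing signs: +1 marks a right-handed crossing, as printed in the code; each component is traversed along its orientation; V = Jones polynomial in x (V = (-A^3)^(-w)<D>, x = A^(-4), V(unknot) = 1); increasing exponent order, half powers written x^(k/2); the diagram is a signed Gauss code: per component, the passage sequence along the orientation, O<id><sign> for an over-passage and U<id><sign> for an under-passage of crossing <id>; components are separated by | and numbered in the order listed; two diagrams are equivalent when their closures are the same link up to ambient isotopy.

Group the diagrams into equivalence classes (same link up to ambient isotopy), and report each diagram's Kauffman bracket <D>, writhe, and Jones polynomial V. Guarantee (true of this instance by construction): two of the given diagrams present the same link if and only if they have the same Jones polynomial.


equivalence classes: {D1, D2, D3}
D1 (bracket 1; 10 crossings at w = 0): V = 1
V(D2) = 1  [12 crossings, <D> = A^6, w = +2]
V(D3) = 1  (w +4, c 12, <D> = A^12)
observation: one V(x) for all 3 diagrams — one class (guaranteed)


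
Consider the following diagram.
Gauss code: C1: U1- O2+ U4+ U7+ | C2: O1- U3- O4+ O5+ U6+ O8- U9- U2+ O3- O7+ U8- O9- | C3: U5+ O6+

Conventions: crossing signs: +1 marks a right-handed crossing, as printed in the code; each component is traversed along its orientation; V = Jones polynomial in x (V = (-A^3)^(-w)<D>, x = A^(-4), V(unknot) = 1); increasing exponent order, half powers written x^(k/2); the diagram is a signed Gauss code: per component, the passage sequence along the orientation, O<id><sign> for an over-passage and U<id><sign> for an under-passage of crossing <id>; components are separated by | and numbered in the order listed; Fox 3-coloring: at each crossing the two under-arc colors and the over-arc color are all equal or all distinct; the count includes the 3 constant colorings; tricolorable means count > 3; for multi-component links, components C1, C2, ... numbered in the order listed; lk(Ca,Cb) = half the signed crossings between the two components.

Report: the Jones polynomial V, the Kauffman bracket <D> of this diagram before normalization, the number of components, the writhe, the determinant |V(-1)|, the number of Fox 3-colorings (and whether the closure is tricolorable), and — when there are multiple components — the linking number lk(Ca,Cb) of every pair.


V(x) = -x^-3 + x^-2 - 2x^-1 + 3 - x + 3x^2 + x^4
bracket: -A^-13 - 3A^-5 + A^-1 - 3A^3 + 2A^7 - A^11 + A^15, w = +1
3 components, writhe +1, over 9 crossings
lk(C1,C2) = +1
linking number lk(C1,C3) = 0
lk(C2,C3): +1
det 12, colorings 9 of 3^9 — tricolorable
observation: the span of V is 7, within the link bound 9 + 3 - 1


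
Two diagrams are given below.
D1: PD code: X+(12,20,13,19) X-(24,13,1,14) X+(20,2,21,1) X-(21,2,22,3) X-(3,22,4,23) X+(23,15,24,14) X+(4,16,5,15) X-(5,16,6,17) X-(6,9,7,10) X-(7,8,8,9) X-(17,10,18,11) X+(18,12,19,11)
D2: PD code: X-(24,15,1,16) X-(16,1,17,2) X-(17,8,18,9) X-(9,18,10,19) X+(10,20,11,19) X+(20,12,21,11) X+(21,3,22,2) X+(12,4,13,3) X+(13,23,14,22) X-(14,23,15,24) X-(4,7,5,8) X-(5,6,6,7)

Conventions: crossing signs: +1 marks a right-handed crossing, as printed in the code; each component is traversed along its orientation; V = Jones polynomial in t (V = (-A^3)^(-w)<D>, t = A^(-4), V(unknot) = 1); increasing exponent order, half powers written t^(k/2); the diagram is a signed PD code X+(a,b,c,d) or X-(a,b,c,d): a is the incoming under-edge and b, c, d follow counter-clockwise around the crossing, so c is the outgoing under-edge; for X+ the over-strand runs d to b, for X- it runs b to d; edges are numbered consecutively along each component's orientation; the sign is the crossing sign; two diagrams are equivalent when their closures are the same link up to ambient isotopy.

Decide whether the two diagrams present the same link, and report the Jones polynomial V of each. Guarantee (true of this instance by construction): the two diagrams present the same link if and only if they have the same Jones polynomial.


equivalent: yes
V(D1) = 1  (w -2, c 12, <D> = A^-6)
V(D2) = 1  (w -2, c 12, <D> = A^-6)
why: all 2 diagrams share one V(t), hence one class


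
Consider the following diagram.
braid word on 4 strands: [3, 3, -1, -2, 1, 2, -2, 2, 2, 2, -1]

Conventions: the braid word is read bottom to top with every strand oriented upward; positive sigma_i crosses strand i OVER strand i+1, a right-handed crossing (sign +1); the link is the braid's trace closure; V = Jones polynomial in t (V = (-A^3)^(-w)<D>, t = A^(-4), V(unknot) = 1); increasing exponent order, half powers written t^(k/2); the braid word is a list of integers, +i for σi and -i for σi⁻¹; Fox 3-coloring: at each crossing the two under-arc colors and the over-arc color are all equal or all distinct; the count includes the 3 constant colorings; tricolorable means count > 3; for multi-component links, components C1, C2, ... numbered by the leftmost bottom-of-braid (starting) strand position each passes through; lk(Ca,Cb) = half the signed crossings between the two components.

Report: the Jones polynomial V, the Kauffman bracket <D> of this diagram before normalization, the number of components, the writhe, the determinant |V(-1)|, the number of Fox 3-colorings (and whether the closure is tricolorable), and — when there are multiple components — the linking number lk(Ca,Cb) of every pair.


Jones polynomial: V(t) = t^-1 - 1 + 3t - 2t^2 + 4t^3 - 2t^4 + 2t^5 - t^6
<D> = A^-15 - 2A^-11 + 2A^-7 - 4A^-3 + 2A - 3A^5 + A^9 - A^13; writhe +3
components 3, writhe +3 (11 crossings)
linking number lk(C1,C2) = 0
lk(C1,C3): 0
lk(C2,C3) = +1
3-colorings: 3 of 3^11, det 16 — not tricolorable
note: the span of V is 7, within the link bound 11 + 3 - 1


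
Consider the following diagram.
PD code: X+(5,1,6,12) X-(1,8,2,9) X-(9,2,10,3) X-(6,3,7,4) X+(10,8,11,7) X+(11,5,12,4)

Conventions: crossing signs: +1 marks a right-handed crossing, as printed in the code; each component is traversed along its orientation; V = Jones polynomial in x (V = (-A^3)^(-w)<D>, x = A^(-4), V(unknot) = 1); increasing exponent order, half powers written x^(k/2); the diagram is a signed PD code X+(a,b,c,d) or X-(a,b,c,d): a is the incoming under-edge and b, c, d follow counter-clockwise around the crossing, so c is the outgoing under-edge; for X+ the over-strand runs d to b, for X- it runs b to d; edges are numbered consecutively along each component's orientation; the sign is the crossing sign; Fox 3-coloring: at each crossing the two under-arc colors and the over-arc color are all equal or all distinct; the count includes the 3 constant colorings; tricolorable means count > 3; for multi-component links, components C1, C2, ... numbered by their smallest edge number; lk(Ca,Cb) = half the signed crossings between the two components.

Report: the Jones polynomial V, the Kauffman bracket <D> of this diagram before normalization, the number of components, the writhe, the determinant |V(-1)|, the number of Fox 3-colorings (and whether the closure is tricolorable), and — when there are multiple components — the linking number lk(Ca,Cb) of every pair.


V = x^-2 - x^-1 + 1 - x + x^2
<D> = A^-8 - A^-4 + 1 - A^4 + A^8 (w = 0)
1 component over 6 crossings, w = 0
3 Fox colorings among 3^6, |V(-1)| = 5: not tricolorable
why: palindromic: swapping x for 1/x fixes V


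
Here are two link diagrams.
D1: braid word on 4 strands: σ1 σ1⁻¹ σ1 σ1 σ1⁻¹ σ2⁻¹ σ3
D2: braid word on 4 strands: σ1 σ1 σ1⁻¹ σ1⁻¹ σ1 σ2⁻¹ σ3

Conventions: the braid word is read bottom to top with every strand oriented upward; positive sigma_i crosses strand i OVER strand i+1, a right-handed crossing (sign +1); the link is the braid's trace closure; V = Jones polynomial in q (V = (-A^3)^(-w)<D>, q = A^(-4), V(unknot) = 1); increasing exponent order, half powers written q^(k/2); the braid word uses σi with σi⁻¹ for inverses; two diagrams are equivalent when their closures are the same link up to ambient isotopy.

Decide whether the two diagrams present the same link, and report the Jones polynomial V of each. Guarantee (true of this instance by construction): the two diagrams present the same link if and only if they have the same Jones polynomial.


equivalent: yes
D1 (bracket -A^3; 7 crossings at w = +1): V = 1
D2 (bracket -A^3; 7 crossings at w = +1): V = 1
key observation: Markov moves rewrite D1 (7 crossings) into D2 (7)


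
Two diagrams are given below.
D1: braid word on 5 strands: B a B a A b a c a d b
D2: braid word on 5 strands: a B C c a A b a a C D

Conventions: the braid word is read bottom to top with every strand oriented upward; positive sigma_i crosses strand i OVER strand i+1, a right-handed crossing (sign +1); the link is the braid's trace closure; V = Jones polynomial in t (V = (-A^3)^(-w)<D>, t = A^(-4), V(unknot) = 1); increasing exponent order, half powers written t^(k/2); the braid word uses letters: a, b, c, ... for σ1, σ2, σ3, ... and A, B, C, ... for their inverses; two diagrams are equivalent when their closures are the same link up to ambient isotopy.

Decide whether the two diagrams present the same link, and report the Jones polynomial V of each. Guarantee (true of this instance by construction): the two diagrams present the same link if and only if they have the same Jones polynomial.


equivalent: yes
V(D1) = -t^(1/2) - t^(3/2) - t^(5/2) + t^(9/2)  (w +5, c 11, <D> = -A^-3 + A^5 + A^9 + A^13)
D2 (bracket -A^-15 + A^-7 + A^-3 + A; 11 crossings at w = +1): V = -t^(1/2) - t^(3/2) - t^(5/2) + t^(9/2)
why: from 11 to 11 crossings by R-moves: one link, two diagrams


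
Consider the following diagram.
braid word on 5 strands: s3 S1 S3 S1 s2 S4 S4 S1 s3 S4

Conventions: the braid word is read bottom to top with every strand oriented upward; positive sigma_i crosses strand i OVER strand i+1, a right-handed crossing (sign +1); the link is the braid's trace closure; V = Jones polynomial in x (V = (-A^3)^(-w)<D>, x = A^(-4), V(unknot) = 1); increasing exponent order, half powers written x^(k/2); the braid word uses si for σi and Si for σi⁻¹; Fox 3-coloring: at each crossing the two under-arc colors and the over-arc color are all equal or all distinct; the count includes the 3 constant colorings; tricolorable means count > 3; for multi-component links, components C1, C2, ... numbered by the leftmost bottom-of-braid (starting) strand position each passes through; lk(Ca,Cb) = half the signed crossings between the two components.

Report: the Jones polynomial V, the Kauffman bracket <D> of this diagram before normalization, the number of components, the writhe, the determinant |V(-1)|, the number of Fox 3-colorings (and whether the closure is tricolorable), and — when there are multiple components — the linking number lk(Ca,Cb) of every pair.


V(x) = x^-8 - 2x^-7 + x^-6 - 2x^-5 + 2x^-4 + x^-2
bracket: A^-4 + 2A^4 - 2A^8 + A^12 - 2A^16 + A^20, w = -4
1 component, writhe -4, over 10 crossings
det 9, colorings 27 of 3^10 — tricolorable
observation: the span of V is 6, forcing >= 6 crossings in any diagram


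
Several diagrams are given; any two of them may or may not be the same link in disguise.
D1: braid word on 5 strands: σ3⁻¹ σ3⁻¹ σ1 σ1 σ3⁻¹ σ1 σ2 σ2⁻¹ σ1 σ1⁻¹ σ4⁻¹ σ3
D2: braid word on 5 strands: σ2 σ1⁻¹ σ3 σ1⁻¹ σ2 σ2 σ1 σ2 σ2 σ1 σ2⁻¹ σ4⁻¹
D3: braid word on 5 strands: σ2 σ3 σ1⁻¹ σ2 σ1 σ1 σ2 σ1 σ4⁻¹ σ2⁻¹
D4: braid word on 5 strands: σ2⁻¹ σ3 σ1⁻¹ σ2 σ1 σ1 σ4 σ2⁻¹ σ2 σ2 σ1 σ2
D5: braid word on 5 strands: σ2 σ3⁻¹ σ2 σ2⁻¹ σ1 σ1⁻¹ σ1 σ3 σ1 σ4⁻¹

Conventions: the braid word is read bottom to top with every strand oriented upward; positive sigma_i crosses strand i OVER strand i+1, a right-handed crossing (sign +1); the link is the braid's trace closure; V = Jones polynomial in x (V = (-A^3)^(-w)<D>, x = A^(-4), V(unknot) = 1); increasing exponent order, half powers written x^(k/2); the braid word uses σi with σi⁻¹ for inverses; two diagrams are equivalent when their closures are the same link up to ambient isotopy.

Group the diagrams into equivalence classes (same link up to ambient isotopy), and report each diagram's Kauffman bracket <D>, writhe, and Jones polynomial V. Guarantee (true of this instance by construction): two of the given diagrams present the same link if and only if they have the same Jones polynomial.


grouping into links: {D1} | {D2, D3, D4} | {D5}
V(D1) = x^-2 + x^-1 + 2 + x - x^4  (w 0, c 12, <D> = -A^-16 + A^-4 + 2 + A^4 + A^8)
D2 (bracket A^-8 + 2 + A^8; 12 crossings at w = +4): V = x + 2x^3 + x^5
V(D3) = x + 2x^3 + x^5  (w +4, c 10, <D> = A^-8 + 2 + A^8)
D4 (bracket A^-2 + 2A^6 + A^14; 12 crossings at w = +6): V = x + 2x^3 + x^5
D5 (bracket A^-6 + A^-2 + A^2 + A^6; 10 crossings at w = +2): V = 1 + x + x^2 + x^3
why: 3 classes among 5 diagrams; unequal V(x) rules out equality


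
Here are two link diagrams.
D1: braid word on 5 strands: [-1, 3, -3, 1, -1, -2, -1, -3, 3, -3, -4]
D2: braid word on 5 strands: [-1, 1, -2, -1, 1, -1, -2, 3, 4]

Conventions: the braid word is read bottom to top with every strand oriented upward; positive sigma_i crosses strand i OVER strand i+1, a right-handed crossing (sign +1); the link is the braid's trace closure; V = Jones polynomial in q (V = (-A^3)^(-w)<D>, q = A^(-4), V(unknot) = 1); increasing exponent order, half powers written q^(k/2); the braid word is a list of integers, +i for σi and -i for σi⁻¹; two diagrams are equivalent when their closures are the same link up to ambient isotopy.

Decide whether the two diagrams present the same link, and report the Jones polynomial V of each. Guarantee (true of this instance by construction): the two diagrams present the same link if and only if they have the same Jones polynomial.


equivalent: yes
D1 (bracket A^-13 + A^-5; 11 crossings at w = -5): V = -q^(-5/2) - q^(-1/2)
V(D2) = -q^(-5/2) - q^(-1/2)  [9 crossings, <D> = A^-1 + A^7, w = -1]
observation: from 11 to 9 crossings by R-moves: one link, two diagrams


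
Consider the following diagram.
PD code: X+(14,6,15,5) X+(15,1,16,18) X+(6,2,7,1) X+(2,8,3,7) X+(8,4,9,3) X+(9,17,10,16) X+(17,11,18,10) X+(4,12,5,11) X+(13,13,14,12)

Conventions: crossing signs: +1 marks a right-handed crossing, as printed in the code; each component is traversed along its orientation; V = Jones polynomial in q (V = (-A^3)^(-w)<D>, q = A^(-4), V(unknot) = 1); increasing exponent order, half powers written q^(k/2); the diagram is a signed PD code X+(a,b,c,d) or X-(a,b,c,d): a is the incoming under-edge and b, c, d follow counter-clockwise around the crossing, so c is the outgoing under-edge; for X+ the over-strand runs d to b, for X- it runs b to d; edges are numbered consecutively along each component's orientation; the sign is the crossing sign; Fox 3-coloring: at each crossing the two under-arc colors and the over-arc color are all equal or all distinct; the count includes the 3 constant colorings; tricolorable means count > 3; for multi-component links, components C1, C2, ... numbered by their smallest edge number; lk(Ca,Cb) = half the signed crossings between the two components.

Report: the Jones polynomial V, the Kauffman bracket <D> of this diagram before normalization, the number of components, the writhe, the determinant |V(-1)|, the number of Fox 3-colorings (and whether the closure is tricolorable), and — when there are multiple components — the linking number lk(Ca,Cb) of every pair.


V(q) = q^3 + q^5 - q^8
bracket: A^-5 - A^7 - A^15, w = +9
1 component, writhe +9, over 9 crossings
det 3, colorings 9 of 3^9 — tricolorable
observation: det 3 = |V(-1)|; divisible by 3, so tricolorable


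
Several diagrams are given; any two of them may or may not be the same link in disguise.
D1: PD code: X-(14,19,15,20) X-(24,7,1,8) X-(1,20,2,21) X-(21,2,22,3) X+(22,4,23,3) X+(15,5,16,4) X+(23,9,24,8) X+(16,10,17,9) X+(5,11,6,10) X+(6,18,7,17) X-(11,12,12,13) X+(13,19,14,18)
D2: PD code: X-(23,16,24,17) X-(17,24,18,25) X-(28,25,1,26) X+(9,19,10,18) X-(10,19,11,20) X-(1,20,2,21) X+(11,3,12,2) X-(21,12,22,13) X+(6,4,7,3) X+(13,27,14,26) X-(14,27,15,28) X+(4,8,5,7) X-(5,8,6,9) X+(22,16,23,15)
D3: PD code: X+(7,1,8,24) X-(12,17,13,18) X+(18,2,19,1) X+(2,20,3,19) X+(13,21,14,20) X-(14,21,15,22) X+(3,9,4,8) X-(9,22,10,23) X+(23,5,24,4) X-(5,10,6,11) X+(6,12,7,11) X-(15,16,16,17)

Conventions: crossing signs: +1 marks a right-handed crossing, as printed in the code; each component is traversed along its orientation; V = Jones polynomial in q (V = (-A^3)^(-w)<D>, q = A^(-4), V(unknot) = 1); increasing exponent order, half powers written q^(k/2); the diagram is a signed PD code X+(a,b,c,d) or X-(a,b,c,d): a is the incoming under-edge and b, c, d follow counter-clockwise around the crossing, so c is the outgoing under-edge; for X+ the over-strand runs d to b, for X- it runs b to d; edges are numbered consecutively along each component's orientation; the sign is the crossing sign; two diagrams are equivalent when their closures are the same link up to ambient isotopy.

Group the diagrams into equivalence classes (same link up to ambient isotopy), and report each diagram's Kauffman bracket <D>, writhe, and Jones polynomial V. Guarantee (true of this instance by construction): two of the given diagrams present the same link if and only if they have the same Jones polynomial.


grouping into links: {D1} | {D2} | {D3}
V(D1) = q + q^3 - q^4  (w +2, c 12, <D> = -A^-10 + A^-6 + A^2)
D2 (bracket A^-2 + A^6 - A^10; 14 crossings at w = -2): V = -q^-4 + q^-3 + q^-1
V(D3) = q - q^2 + 2q^3 - q^4 + q^5 - q^6  (w +2, c 12, <D> = -A^-18 + A^-14 - A^-10 + 2A^-6 - A^-2 + A^2)
key observation: 3 classes among 3 diagrams; unequal V(q) rules out equality
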